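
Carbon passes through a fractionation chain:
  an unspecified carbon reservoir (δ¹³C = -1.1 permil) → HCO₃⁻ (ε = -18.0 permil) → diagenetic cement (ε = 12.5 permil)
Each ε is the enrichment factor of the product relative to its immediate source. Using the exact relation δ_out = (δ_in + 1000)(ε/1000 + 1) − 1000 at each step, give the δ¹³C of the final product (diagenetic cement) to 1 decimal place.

step 1: δ = (-1.10 + 1000)·(-18.0/1000 + 1) − 1000 = -19.08 permil
step 2: δ = (-19.08 + 1000)·(12.5/1000 + 1) − 1000 = -6.82 permil

-6.8 permil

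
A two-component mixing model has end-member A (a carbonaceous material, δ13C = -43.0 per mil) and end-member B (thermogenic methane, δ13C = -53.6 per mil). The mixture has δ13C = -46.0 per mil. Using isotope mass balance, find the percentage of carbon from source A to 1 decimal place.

71.7%

δ_mix = f_A·δ_A + (1 − f_A)·δ_B  ⇒  f_A = (δ_mix − δ_B)/(δ_A − δ_B)
f_A = (-46.0 − (-53.6)) / (-43.0 − (-53.6))
f_A = 7.6 / 10.6 = 0.7170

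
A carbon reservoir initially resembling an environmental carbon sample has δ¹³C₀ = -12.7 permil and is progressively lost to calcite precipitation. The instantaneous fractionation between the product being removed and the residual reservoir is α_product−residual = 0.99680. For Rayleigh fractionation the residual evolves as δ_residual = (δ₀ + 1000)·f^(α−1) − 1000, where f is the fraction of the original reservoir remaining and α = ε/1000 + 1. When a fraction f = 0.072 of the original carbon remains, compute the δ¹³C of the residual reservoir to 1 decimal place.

Rayleigh residual: δ_res = (δ₀ + 1000)·f^(α−1) − 1000
α − 1 = -0.00320
f^(α−1) = 0.072^(-0.00320) = 1.008455
δ_res = (-12.7 + 1000) × 1.008455 − 1000 = 995.648 − 1000 = -4.35 permil

-4.4 permil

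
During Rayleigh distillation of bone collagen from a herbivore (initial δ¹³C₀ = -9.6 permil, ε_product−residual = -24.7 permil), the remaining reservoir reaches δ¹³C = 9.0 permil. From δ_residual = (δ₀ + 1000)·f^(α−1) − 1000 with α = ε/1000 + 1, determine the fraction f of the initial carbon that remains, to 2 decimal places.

0.47

α − 1 = ε/1000 = -0.0247
(δ_res + 1000)/(δ₀ + 1000) = (9.0 + 1000)/(-9.6 + 1000) = 1009.0/990.4 = 1.018780
f = 1.018780^(1/-0.0247) = exp(ln(1.018780)/-0.0247) = exp(0.01861/-0.0247)
f = exp(-0.7533) = 0.4708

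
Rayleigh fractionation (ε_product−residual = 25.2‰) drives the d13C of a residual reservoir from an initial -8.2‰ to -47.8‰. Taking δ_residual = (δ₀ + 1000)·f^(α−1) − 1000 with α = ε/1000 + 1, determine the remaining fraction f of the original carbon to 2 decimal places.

0.20

α − 1 = ε/1000 = 0.0252
(δ_res + 1000)/(δ₀ + 1000) = (-47.8 + 1000)/(-8.2 + 1000) = 952.2/991.8 = 0.960073
f = 0.960073^(1/0.0252) = exp(ln(0.960073)/0.0252) = exp(-0.04075/0.0252)
f = exp(-1.6169) = 0.1985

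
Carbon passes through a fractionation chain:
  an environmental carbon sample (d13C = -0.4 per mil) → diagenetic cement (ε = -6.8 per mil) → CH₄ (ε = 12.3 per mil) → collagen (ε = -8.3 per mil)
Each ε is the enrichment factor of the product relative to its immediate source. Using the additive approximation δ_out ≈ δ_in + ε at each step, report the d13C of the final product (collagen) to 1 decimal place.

step 1: δ ≈ -0.4 + (-6.8) = -7.2 per mil
step 2: δ ≈ -7.2 + (12.3) = 5.1 per mil
step 3: δ ≈ 5.1 + (-8.3) = -3.2 per mil

-3.2 per mil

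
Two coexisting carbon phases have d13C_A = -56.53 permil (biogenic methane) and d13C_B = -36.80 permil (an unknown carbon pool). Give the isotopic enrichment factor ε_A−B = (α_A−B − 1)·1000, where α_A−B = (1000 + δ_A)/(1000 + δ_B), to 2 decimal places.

α_A−B = (1000 + -56.53) / (1000 + -36.80) = 943.47 / 963.20 = 0.979516
ε_A−B = (0.979516 − 1) × 1000 = -20.484 permil
(The approximation ε ≈ δ_A − δ_B would give -19.73 permil.)

-20.48 permil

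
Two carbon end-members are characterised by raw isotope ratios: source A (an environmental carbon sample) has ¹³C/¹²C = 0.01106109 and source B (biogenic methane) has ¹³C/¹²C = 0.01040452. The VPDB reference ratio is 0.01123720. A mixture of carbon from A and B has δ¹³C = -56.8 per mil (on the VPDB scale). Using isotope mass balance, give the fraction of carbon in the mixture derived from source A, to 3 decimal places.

0.296

δ_A = (0.01106109/0.01123720 − 1)×1000 = (0.984328 − 1)×1000 = -15.672 per mil
δ_B = (0.01040452/0.01123720 − 1)×1000 = (0.925900 − 1)×1000 = -74.100 per mil
f_A = (δ_mix − δ_B)/(δ_A − δ_B) = (-56.8 − (-74.100))/(-15.672 − (-74.100))
f_A = 17.300 / 58.428 = 0.2961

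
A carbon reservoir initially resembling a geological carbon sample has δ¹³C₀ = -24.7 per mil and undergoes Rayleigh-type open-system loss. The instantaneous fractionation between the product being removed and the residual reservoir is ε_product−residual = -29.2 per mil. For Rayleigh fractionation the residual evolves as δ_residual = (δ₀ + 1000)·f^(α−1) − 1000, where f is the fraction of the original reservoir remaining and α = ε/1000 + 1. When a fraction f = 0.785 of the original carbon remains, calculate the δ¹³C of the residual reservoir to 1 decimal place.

-17.8 per mil

Rayleigh residual: δ_res = (δ₀ + 1000)·f^(α−1) − 1000
α = ε/1000 + 1 = 0.97080, so α − 1 = -0.02920
f^(α−1) = 0.785^(-0.02920) = 1.007094
δ_res = (-24.7 + 1000) × 1.007094 − 1000 = 982.218 − 1000 = -17.78 per mil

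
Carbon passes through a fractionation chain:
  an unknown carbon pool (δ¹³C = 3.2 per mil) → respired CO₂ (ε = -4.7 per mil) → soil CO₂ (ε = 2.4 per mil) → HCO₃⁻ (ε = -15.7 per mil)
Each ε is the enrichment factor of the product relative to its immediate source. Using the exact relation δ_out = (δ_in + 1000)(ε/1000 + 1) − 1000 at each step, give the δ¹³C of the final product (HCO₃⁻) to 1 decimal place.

-14.8 per mil

step 1: δ = (3.20 + 1000)·(-4.7/1000 + 1) − 1000 = -1.52 per mil
step 2: δ = (-1.52 + 1000)·(2.4/1000 + 1) − 1000 = 0.88 per mil
step 3: δ = (0.88 + 1000)·(-15.7/1000 + 1) − 1000 = -14.83 per mil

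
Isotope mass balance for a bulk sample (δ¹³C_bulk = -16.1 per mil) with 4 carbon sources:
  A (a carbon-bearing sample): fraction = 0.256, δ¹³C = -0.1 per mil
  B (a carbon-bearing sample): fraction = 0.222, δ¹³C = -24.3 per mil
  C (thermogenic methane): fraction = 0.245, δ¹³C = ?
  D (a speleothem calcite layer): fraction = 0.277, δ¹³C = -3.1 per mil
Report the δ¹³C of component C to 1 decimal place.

Isotope mass balance: δ_bulk = Σ fᵢ·δᵢ.
-16.1 = 0.256×(-0.1) + 0.222×(-24.3) + 0.245×δ_C + 0.277×(-3.1)
0.245·δ_C = -16.1 − (-6.279) = -9.821
δ_C = -9.821 / 0.245 = -40.09 per mil

-40.1 per mil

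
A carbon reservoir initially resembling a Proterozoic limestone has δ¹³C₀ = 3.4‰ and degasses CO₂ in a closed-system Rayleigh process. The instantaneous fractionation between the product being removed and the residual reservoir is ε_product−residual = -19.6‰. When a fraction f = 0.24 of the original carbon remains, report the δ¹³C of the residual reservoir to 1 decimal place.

Rayleigh residual: δ_res = (δ₀ + 1000)·f^(α−1) − 1000
α = ε/1000 + 1 = 0.98040, so α − 1 = -0.01960
f^(α−1) = 0.24^(-0.01960) = 1.028366
δ_res = (3.4 + 1000) × 1.028366 − 1000 = 1031.863 − 1000 = 31.86‰

31.9‰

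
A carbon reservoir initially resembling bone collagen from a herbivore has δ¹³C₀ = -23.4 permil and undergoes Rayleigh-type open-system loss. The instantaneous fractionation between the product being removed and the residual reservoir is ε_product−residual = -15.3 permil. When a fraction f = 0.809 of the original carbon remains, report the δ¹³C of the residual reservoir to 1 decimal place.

Rayleigh residual: δ_res = (δ₀ + 1000)·f^(α−1) − 1000
α = ε/1000 + 1 = 0.98470, so α − 1 = -0.01530
f^(α−1) = 0.809^(-0.01530) = 1.003248
δ_res = (-23.4 + 1000) × 1.003248 − 1000 = 979.772 − 1000 = -20.23 permil

-20.2 permil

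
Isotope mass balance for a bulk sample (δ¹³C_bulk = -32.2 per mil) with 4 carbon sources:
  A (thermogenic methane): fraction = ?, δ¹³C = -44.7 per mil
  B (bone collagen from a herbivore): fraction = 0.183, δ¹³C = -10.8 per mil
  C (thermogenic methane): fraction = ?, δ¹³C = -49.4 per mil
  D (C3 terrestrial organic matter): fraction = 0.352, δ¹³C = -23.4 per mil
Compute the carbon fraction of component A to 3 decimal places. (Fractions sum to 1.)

0.209

Let f_A and f_C be the unknown fractions; fractions sum to 1 so f_A + f_C = 0.465.
Mass balance: Σ fᵢ·δᵢ = δ_bulk ⇒ f_A·(-44.7) + f_C·(-49.4) = -32.2 − (-10.213) = -21.987
Substitute f_C = 0.465 − f_A:
f_A·(-44.7 − -49.4) = -21.987 − 0.465×(-49.4) = 0.984
f_A = 0.984 / 4.7 = 0.2094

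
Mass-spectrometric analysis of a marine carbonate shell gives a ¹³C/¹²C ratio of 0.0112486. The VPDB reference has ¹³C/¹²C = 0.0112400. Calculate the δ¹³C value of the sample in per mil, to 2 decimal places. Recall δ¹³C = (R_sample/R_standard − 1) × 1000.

0.77 per mil

δ¹³C = (R_sample / R_standard − 1) × 1000
R_sample / R_standard = 0.0112486 / 0.0112400 = 1.000765
δ¹³C = (1.000765 − 1) × 1000 = 0.765 per mil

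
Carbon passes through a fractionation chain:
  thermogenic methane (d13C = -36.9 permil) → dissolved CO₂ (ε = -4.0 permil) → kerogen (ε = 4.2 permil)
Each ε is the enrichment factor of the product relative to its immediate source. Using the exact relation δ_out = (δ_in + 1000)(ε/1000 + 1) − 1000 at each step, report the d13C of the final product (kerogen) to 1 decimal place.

step 1: δ = (-36.90 + 1000)·(-4.0/1000 + 1) − 1000 = -40.75 permil
step 2: δ = (-40.75 + 1000)·(4.2/1000 + 1) − 1000 = -36.72 permil

-36.7 permil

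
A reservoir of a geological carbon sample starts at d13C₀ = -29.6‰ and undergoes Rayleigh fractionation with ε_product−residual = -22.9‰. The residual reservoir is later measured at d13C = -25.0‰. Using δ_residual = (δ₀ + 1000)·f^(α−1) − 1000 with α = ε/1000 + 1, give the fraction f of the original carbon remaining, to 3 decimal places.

0.813

α − 1 = ε/1000 = -0.0229
(δ_res + 1000)/(δ₀ + 1000) = (-25.0 + 1000)/(-29.6 + 1000) = 975.0/970.4 = 1.004740
f = 1.004740^(1/-0.0229) = exp(ln(1.004740)/-0.0229) = exp(0.00473/-0.0229)
f = exp(-0.2065) = 0.8134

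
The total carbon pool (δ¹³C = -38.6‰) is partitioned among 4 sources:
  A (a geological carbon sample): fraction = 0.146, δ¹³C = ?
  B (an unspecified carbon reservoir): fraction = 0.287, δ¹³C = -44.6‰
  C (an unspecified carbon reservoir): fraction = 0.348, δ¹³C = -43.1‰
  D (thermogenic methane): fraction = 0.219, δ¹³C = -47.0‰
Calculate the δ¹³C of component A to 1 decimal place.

Isotope mass balance: δ_bulk = Σ fᵢ·δᵢ.
-38.6 = 0.146×δ_A + 0.287×(-44.6) + 0.348×(-43.1) + 0.219×(-47.0)
0.146·δ_A = -38.6 − (-38.092) = -0.508
δ_A = -0.508 / 0.146 = -3.48‰

-3.5‰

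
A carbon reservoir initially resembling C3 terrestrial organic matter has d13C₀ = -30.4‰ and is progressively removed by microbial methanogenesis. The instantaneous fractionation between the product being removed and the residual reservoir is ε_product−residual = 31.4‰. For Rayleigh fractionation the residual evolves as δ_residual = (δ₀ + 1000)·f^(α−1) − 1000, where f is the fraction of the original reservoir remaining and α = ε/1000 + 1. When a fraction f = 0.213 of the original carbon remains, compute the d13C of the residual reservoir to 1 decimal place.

Rayleigh residual: δ_res = (δ₀ + 1000)·f^(α−1) − 1000
α = ε/1000 + 1 = 1.03140, so α − 1 = 0.03140
f^(α−1) = 0.213^(0.03140) = 0.952601
δ_res = (-30.4 + 1000) × 0.952601 − 1000 = 923.642 − 1000 = -76.36‰

-76.4‰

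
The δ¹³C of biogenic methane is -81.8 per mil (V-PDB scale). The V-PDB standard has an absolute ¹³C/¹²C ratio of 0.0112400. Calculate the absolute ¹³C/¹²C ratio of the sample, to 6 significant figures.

0.0103206

R_sample = R_standard × (δ¹³C/1000 + 1)
R_sample = 0.0112400 × (-81.8/1000 + 1) = 0.0112400 × 0.918200
R_sample = 0.0103206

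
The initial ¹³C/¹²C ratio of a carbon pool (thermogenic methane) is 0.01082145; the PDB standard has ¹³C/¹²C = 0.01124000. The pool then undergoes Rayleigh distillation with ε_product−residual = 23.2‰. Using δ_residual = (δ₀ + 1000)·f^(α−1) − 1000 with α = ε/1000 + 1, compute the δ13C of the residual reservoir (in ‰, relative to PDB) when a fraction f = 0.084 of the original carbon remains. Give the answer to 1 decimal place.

-91.0‰

δ₀ = (0.01082145/0.01124000 − 1)×1000 = (0.962762 − 1)×1000 = -37.238‰
α − 1 = ε/1000 = 0.0232
f^(α−1) = 0.084^(0.0232) = 0.944155
δ_res = (-37.238 + 1000) × 0.944155 − 1000 = 908.997 − 1000 = -91.00‰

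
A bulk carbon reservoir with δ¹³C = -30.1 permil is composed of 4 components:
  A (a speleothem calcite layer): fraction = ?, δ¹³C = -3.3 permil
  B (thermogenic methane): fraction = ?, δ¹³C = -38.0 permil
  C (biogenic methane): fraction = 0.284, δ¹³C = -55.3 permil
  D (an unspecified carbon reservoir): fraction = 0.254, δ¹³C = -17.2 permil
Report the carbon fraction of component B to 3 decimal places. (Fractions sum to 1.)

0.245

Let f_B and f_A be the unknown fractions; fractions sum to 1 so f_B + f_A = 0.462.
Mass balance: Σ fᵢ·δᵢ = δ_bulk ⇒ f_B·(-38.0) + f_A·(-3.3) = -30.1 − (-20.074) = -10.026
Substitute f_A = 0.462 − f_B:
f_B·(-38.0 − -3.3) = -10.026 − 0.462×(-3.3) = -8.501
f_B = -8.501 / -34.7 = 0.2450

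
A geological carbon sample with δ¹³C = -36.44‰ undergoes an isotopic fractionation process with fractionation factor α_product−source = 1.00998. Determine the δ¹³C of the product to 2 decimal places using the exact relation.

δ_product = (δ_source + 1000)·α − 1000
δ_product = (-36.44 + 1000) × 1.00998 − 1000
δ_product = 973.176 − 1000 = -26.824‰

-26.82‰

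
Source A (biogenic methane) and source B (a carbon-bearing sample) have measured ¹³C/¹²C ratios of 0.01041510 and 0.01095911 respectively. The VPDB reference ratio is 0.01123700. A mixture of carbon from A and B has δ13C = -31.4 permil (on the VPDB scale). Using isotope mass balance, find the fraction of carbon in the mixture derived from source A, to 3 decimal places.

0.138

δ_A = (0.01041510/0.01123700 − 1)×1000 = (0.926858 − 1)×1000 = -73.142 permil
δ_B = (0.01095911/0.01123700 − 1)×1000 = (0.975270 − 1)×1000 = -24.730 permil
f_A = (δ_mix − δ_B)/(δ_A − δ_B) = (-31.4 − (-24.730))/(-73.142 − (-24.730))
f_A = -6.670 / -48.412 = 0.1378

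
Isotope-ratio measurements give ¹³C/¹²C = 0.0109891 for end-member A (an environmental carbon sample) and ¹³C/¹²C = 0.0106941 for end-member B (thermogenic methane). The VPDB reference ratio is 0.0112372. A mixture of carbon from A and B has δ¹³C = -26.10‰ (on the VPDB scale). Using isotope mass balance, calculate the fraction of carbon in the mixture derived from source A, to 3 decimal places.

δ_A = (0.0109891/0.0112372 − 1)×1000 = (0.977922 − 1)×1000 = -22.078‰
δ_B = (0.0106941/0.0112372 − 1)×1000 = (0.951669 − 1)×1000 = -48.331‰
f_A = (δ_mix − δ_B)/(δ_A − δ_B) = (-26.10 − (-48.331))/(-22.078 − (-48.331))
f_A = 22.231 / 26.252 = 0.8468

0.847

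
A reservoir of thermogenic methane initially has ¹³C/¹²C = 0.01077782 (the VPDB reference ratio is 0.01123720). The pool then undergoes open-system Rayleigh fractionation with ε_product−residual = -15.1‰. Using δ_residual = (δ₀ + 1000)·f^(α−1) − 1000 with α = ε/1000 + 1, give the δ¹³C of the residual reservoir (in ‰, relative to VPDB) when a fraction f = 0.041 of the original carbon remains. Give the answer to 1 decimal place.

6.5‰

δ₀ = (0.01077782/0.01123720 − 1)×1000 = (0.959120 − 1)×1000 = -40.880‰
α − 1 = ε/1000 = -0.0151
f^(α−1) = 0.041^(-0.0151) = 1.049414
δ_res = (-40.880 + 1000) × 1.049414 − 1000 = 1006.514 − 1000 = 6.51‰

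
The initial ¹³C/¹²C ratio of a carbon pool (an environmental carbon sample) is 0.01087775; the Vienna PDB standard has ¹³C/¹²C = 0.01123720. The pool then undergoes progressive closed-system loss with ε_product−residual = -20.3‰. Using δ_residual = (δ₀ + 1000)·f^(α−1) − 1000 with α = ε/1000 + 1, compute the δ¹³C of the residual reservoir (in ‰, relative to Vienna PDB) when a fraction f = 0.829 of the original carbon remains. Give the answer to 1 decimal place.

δ₀ = (0.01087775/0.01123720 − 1)×1000 = (0.968012 − 1)×1000 = -31.988‰
α − 1 = ε/1000 = -0.0203
f^(α−1) = 0.829^(-0.0203) = 1.003814
δ_res = (-31.988 + 1000) × 1.003814 − 1000 = 971.705 − 1000 = -28.30‰

-28.3‰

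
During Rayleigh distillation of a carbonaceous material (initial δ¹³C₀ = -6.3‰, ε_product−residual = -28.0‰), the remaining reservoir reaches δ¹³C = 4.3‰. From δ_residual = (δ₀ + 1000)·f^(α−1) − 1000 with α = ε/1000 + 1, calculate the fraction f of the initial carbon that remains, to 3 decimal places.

α − 1 = ε/1000 = -0.0280
(δ_res + 1000)/(δ₀ + 1000) = (4.3 + 1000)/(-6.3 + 1000) = 1004.3/993.7 = 1.010667
f = 1.010667^(1/-0.0280) = exp(ln(1.010667)/-0.0280) = exp(0.01061/-0.0280)
f = exp(-0.3790) = 0.6846

0.685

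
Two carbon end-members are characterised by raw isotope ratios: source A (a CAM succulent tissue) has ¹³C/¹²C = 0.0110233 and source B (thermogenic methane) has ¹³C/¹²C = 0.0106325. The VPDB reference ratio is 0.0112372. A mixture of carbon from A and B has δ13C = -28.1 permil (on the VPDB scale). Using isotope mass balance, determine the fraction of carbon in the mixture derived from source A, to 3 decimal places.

δ_A = (0.0110233/0.0112372 − 1)×1000 = (0.980965 − 1)×1000 = -19.035 permil
δ_B = (0.0106325/0.0112372 − 1)×1000 = (0.946188 − 1)×1000 = -53.812 permil
f_A = (δ_mix − δ_B)/(δ_A − δ_B) = (-28.1 − (-53.812))/(-19.035 − (-53.812))
f_A = 25.712 / 34.777 = 0.7393

0.739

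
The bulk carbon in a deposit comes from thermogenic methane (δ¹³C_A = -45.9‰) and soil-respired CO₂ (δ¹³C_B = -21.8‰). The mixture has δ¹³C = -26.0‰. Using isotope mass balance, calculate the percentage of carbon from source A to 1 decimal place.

17.4%

δ_mix = f_A·δ_A + (1 − f_A)·δ_B  ⇒  f_A = (δ_mix − δ_B)/(δ_A − δ_B)
f_A = (-26.0 − (-21.8)) / (-45.9 − (-21.8))
f_A = -4.2 / -24.1 = 0.1743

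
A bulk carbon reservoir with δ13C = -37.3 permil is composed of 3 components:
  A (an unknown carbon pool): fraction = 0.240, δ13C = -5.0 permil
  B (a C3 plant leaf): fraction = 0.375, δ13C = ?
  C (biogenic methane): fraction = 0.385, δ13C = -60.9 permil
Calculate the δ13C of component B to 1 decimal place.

-33.7 permil

Isotope mass balance: δ_bulk = Σ fᵢ·δᵢ.
-37.3 = 0.240×(-5.0) + 0.375×δ_B + 0.385×(-60.9)
0.375·δ_B = -37.3 − (-24.646) = -12.653
δ_B = -12.653 / 0.375 = -33.74 permil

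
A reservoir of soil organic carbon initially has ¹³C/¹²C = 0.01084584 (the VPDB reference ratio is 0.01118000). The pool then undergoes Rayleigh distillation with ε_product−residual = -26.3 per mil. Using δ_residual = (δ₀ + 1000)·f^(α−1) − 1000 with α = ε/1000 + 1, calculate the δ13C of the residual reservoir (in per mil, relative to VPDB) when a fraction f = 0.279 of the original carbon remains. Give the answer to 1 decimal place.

δ₀ = (0.01084584/0.01118000 − 1)×1000 = (0.970111 − 1)×1000 = -29.889 per mil
α − 1 = ε/1000 = -0.0263
f^(α−1) = 0.279^(-0.0263) = 1.034143
δ_res = (-29.889 + 1000) × 1.034143 − 1000 = 1003.233 − 1000 = 3.23 per mil

3.2 per mil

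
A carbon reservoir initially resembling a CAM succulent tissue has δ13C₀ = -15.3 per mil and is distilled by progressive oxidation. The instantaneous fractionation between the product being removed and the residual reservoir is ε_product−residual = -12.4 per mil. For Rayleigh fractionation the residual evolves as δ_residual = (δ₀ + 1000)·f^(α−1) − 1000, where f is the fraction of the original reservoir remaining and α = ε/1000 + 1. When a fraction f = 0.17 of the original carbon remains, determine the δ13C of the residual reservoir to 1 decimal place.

6.6 per mil

Rayleigh residual: δ_res = (δ₀ + 1000)·f^(α−1) − 1000
α = ε/1000 + 1 = 0.98760, so α − 1 = -0.01240
f^(α−1) = 0.17^(-0.01240) = 1.022215
δ_res = (-15.3 + 1000) × 1.022215 − 1000 = 1006.576 − 1000 = 6.58 per mil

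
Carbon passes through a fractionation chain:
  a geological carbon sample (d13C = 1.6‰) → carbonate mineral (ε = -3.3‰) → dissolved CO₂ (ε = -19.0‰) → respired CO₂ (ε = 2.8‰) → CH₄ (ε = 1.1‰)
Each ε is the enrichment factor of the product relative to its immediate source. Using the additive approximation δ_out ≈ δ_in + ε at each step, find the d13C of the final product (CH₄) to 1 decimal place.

-16.8‰

step 1: δ ≈ 1.6 + (-3.3) = -1.7‰
step 2: δ ≈ -1.7 + (-19.0) = -20.7‰
step 3: δ ≈ -20.7 + (2.8) = -17.9‰
step 4: δ ≈ -17.9 + (1.1) = -16.8‰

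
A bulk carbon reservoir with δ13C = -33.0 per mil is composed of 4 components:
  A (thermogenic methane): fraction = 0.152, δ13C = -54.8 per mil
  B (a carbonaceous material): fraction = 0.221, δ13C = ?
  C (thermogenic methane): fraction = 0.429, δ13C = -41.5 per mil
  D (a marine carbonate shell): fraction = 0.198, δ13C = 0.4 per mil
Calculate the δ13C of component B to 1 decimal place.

Isotope mass balance: δ_bulk = Σ fᵢ·δᵢ.
-33.0 = 0.152×(-54.8) + 0.221×δ_B + 0.429×(-41.5) + 0.198×(0.4)
0.221·δ_B = -33.0 − (-26.054) = -6.946
δ_B = -6.946 / 0.221 = -31.43 per mil

-31.4 per mil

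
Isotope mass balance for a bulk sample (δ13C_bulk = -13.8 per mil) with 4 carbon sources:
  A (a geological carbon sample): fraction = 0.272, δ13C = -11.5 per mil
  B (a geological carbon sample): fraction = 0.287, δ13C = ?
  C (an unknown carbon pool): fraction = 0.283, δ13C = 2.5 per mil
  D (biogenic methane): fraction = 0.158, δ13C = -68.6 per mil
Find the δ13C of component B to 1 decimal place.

Isotope mass balance: δ_bulk = Σ fᵢ·δᵢ.
-13.8 = 0.272×(-11.5) + 0.287×δ_B + 0.283×(2.5) + 0.158×(-68.6)
0.287·δ_B = -13.8 − (-13.259) = -0.541
δ_B = -0.541 / 0.287 = -1.88 per mil

-1.9 per mil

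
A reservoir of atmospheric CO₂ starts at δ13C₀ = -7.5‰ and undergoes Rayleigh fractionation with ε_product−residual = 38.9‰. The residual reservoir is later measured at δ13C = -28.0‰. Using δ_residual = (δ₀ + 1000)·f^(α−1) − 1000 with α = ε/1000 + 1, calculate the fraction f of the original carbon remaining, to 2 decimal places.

α − 1 = ε/1000 = 0.0389
(δ_res + 1000)/(δ₀ + 1000) = (-28.0 + 1000)/(-7.5 + 1000) = 972.0/992.5 = 0.979345
f = 0.979345^(1/0.0389) = exp(ln(0.979345)/0.0389) = exp(-0.02087/0.0389)
f = exp(-0.5365) = 0.5848

0.58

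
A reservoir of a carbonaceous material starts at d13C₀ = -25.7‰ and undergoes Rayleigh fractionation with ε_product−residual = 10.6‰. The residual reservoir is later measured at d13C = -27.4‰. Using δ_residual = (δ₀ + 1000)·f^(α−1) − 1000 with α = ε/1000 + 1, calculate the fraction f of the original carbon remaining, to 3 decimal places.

0.848

α − 1 = ε/1000 = 0.0106
(δ_res + 1000)/(δ₀ + 1000) = (-27.4 + 1000)/(-25.7 + 1000) = 972.6/974.3 = 0.998255
f = 0.998255^(1/0.0106) = exp(ln(0.998255)/0.0106) = exp(-0.00175/0.0106)
f = exp(-0.1648) = 0.8481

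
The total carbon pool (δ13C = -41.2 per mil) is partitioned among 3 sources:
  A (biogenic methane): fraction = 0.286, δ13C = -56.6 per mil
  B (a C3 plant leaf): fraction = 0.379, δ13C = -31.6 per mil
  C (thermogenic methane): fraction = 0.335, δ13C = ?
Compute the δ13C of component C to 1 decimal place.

Isotope mass balance: δ_bulk = Σ fᵢ·δᵢ.
-41.2 = 0.286×(-56.6) + 0.379×(-31.6) + 0.335×δ_C
0.335·δ_C = -41.2 − (-28.164) = -13.036
δ_C = -13.036 / 0.335 = -38.91 per mil

-38.9 per mil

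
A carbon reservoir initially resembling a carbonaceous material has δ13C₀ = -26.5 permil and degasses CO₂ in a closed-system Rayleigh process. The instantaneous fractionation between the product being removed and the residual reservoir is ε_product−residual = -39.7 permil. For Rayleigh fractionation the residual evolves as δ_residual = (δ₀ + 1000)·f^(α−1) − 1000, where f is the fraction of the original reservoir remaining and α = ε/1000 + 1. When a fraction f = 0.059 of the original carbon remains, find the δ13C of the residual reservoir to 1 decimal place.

Rayleigh residual: δ_res = (δ₀ + 1000)·f^(α−1) − 1000
α = ε/1000 + 1 = 0.96030, so α − 1 = -0.03970
f^(α−1) = 0.059^(-0.03970) = 1.118915
δ_res = (-26.5 + 1000) × 1.118915 − 1000 = 1089.264 − 1000 = 89.26 permil

89.3 permil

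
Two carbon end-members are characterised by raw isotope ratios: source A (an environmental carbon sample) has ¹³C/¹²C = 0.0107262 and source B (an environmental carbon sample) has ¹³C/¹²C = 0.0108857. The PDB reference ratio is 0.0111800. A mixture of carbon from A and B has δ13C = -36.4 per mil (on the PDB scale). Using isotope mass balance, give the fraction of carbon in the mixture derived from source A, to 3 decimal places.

0.706

δ_A = (0.0107262/0.0111800 − 1)×1000 = (0.959410 − 1)×1000 = -40.590 per mil
δ_B = (0.0108857/0.0111800 − 1)×1000 = (0.973676 − 1)×1000 = -26.324 per mil
f_A = (δ_mix − δ_B)/(δ_A − δ_B) = (-36.4 − (-26.324))/(-40.590 − (-26.324))
f_A = -10.076 / -14.267 = 0.7063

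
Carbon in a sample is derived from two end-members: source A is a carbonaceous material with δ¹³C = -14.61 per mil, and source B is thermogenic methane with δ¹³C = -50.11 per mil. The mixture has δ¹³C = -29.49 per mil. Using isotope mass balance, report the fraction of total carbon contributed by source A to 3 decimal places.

δ_mix = f_A·δ_A + (1 − f_A)·δ_B  ⇒  f_A = (δ_mix − δ_B)/(δ_A − δ_B)
f_A = (-29.49 − (-50.11)) / (-14.61 − (-50.11))
f_A = 20.62 / 35.50 = 0.5808

0.581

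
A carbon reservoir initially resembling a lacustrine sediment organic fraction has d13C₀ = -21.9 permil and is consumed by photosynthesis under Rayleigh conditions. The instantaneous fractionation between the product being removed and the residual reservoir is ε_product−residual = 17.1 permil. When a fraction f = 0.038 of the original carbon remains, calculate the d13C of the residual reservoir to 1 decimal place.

-75.1 permil

Rayleigh residual: δ_res = (δ₀ + 1000)·f^(α−1) − 1000
α = ε/1000 + 1 = 1.01710, so α − 1 = 0.01710
f^(α−1) = 0.038^(0.01710) = 0.945615
δ_res = (-21.9 + 1000) × 0.945615 − 1000 = 924.906 − 1000 = -75.09 permil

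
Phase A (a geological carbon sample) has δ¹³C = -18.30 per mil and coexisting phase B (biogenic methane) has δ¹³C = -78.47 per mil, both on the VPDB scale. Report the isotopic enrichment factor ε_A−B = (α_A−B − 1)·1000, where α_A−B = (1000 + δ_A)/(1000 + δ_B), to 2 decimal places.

α_A−B = (1000 + -18.30) / (1000 + -78.47) = 981.70 / 921.53 = 1.065294
ε_A−B = (1.065294 − 1) × 1000 = 65.294 per mil
(The approximation ε ≈ δ_A − δ_B would give 60.17 per mil.)

65.29 per mil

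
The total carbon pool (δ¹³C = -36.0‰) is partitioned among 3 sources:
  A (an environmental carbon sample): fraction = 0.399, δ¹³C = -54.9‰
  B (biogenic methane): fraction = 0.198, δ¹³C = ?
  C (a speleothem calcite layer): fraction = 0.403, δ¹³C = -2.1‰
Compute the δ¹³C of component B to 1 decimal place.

-66.9‰

Isotope mass balance: δ_bulk = Σ fᵢ·δᵢ.
-36.0 = 0.399×(-54.9) + 0.198×δ_B + 0.403×(-2.1)
0.198·δ_B = -36.0 − (-22.751) = -13.249
δ_B = -13.249 / 0.198 = -66.91‰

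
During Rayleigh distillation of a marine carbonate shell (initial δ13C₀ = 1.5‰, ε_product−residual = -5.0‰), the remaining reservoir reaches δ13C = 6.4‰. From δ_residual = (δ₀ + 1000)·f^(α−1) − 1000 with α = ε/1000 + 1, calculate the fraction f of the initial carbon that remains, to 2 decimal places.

0.38

α − 1 = ε/1000 = -0.0050
(δ_res + 1000)/(δ₀ + 1000) = (6.4 + 1000)/(1.5 + 1000) = 1006.4/1001.5 = 1.004893
f = 1.004893^(1/-0.0050) = exp(ln(1.004893)/-0.0050) = exp(0.00488/-0.0050)
f = exp(-0.9761) = 0.3768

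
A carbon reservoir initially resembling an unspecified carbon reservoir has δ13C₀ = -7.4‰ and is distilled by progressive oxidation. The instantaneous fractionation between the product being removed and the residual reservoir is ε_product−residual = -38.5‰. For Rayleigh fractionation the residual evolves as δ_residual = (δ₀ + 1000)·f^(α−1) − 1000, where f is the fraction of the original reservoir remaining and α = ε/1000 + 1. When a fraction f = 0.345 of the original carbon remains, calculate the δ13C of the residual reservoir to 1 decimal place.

34.1‰

Rayleigh residual: δ_res = (δ₀ + 1000)·f^(α−1) − 1000
α = ε/1000 + 1 = 0.96150, so α − 1 = -0.03850
f^(α−1) = 0.345^(-0.03850) = 1.041823
δ_res = (-7.4 + 1000) × 1.041823 − 1000 = 1034.114 − 1000 = 34.11‰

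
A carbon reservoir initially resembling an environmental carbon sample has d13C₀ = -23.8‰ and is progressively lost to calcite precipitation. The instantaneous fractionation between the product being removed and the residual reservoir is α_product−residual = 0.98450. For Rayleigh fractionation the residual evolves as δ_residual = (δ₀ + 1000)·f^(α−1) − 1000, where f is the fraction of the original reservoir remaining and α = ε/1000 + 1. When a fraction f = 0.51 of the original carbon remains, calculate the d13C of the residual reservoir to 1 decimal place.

Rayleigh residual: δ_res = (δ₀ + 1000)·f^(α−1) − 1000
α − 1 = -0.01550
f^(α−1) = 0.51^(-0.01550) = 1.010491
δ_res = (-23.8 + 1000) × 1.010491 − 1000 = 986.442 − 1000 = -13.56‰

-13.6‰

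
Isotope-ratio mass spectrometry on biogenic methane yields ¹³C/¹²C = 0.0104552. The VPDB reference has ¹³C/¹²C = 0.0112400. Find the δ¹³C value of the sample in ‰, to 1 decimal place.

δ¹³C = (R_sample / R_standard − 1) × 1000
R_sample / R_standard = 0.0104552 / 0.0112400 = 0.930178
δ¹³C = (0.930178 − 1) × 1000 = -69.82‰

-69.8‰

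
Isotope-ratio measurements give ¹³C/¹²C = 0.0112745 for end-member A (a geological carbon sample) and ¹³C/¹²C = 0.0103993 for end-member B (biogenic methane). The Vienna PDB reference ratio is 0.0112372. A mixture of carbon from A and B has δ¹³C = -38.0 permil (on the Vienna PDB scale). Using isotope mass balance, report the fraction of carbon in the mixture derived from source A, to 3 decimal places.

δ_A = (0.0112745/0.0112372 − 1)×1000 = (1.003319 − 1)×1000 = 3.319 permil
δ_B = (0.0103993/0.0112372 − 1)×1000 = (0.925435 − 1)×1000 = -74.565 permil
f_A = (δ_mix − δ_B)/(δ_A − δ_B) = (-38.0 − (-74.565))/(3.319 − (-74.565))
f_A = 36.565 / 77.884 = 0.4695

0.469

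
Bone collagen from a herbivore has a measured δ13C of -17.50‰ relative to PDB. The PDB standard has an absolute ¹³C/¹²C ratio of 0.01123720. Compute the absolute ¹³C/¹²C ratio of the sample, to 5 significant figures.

R_sample = R_standard × (δ13C/1000 + 1)
R_sample = 0.01123720 × (-17.50/1000 + 1) = 0.01123720 × 0.982500
R_sample = 0.0110405

0.011041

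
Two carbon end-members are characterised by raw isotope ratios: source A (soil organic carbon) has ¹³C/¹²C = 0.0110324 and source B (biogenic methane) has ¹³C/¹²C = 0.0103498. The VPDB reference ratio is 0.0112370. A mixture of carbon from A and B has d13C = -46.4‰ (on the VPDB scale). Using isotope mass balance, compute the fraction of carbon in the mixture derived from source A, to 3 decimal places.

δ_A = (0.0110324/0.0112370 − 1)×1000 = (0.981792 − 1)×1000 = -18.208‰
δ_B = (0.0103498/0.0112370 − 1)×1000 = (0.921047 − 1)×1000 = -78.953‰
f_A = (δ_mix − δ_B)/(δ_A − δ_B) = (-46.4 − (-78.953))/(-18.208 − (-78.953))
f_A = 32.553 / 60.746 = 0.5359

0.536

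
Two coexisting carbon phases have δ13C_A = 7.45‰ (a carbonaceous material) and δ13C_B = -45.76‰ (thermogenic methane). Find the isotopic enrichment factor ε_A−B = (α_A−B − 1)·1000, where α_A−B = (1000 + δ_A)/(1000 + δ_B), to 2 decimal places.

55.76‰

α_A−B = (1000 + 7.45) / (1000 + -45.76) = 1007.45 / 954.24 = 1.055762
ε_A−B = (1.055762 − 1) × 1000 = 55.762‰
(The approximation ε ≈ δ_A − δ_B would give 53.21‰.)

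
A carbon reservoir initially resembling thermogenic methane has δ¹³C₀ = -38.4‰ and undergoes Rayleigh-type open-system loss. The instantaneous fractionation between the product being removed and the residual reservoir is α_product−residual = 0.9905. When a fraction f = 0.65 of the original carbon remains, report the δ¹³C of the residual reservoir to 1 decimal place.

-34.5‰

Rayleigh residual: δ_res = (δ₀ + 1000)·f^(α−1) − 1000
α − 1 = -0.00950
f^(α−1) = 0.65^(-0.00950) = 1.004101
δ_res = (-38.4 + 1000) × 1.004101 − 1000 = 965.543 − 1000 = -34.46‰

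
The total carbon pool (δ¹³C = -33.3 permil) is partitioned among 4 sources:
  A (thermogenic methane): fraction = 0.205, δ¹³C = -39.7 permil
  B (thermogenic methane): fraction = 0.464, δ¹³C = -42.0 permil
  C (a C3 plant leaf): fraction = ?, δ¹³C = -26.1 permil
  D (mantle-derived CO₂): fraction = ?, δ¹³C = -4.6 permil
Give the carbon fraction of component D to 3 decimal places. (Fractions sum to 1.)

0.138

Let f_D and f_C be the unknown fractions; fractions sum to 1 so f_D + f_C = 0.331.
Mass balance: Σ fᵢ·δᵢ = δ_bulk ⇒ f_D·(-4.6) + f_C·(-26.1) = -33.3 − (-27.627) = -5.673
Substitute f_C = 0.331 − f_D:
f_D·(-4.6 − -26.1) = -5.673 − 0.331×(-26.1) = 2.966
f_D = 2.966 / 21.5 = 0.1379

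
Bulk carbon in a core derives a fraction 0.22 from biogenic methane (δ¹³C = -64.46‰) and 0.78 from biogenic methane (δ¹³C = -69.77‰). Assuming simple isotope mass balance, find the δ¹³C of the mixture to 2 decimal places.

-68.60‰

δ_mix = f_A·δ_A + f_B·δ_B
δ_mix = 0.22 × (-64.46) + 0.78 × (-69.77)
δ_mix = -14.181 + -54.421 = -68.602‰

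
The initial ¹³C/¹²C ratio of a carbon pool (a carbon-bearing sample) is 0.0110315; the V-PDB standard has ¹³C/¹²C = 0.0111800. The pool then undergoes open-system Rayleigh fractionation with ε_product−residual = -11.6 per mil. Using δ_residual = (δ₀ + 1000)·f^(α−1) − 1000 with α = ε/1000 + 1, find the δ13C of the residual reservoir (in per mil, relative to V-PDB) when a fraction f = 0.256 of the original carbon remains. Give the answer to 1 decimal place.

2.4 per mil

δ₀ = (0.0110315/0.0111800 − 1)×1000 = (0.986717 − 1)×1000 = -13.283 per mil
α − 1 = ε/1000 = -0.0116
f^(α−1) = 0.256^(-0.0116) = 1.015931
δ_res = (-13.283 + 1000) × 1.015931 − 1000 = 1002.437 − 1000 = 2.44 per mil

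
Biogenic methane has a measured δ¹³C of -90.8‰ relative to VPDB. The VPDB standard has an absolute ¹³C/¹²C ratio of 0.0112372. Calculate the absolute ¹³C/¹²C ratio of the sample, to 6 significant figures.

R_sample = R_standard × (δ¹³C/1000 + 1)
R_sample = 0.0112372 × (-90.8/1000 + 1) = 0.0112372 × 0.909200
R_sample = 0.0102169

0.0102169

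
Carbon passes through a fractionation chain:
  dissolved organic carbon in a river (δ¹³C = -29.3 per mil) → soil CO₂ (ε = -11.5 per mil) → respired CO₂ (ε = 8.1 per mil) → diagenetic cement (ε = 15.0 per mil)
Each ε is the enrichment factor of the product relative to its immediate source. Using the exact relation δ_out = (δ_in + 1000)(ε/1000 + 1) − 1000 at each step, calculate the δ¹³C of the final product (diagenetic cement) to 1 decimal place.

step 1: δ = (-29.30 + 1000)·(-11.5/1000 + 1) − 1000 = -40.46 per mil
step 2: δ = (-40.46 + 1000)·(8.1/1000 + 1) − 1000 = -32.69 per mil
step 3: δ = (-32.69 + 1000)·(15.0/1000 + 1) − 1000 = -18.18 per mil

-18.2 per mil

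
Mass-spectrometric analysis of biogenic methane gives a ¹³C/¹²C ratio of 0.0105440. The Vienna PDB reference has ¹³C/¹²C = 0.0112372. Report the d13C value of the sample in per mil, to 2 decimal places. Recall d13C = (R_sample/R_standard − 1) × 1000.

d13C = (R_sample / R_standard − 1) × 1000
R_sample / R_standard = 0.0105440 / 0.0112372 = 0.938312
d13C = (0.938312 − 1) × 1000 = -61.688 per mil

-61.69 per mil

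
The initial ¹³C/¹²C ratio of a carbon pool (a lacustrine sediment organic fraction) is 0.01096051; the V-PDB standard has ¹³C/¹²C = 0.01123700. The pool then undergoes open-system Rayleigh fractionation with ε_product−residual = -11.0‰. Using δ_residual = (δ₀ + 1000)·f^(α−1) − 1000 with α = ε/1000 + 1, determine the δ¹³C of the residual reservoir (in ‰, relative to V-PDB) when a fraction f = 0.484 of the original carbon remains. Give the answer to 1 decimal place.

-16.8‰

δ₀ = (0.01096051/0.01123700 − 1)×1000 = (0.975395 − 1)×1000 = -24.605‰
α − 1 = ε/1000 = -0.0110
f^(α−1) = 0.484^(-0.0110) = 1.008014
δ_res = (-24.605 + 1000) × 1.008014 − 1000 = 983.212 − 1000 = -16.79‰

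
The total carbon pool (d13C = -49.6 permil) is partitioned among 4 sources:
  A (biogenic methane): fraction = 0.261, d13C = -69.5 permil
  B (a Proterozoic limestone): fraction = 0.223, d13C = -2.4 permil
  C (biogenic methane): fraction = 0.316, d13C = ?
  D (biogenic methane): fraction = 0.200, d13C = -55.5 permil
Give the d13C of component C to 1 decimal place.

Isotope mass balance: δ_bulk = Σ fᵢ·δᵢ.
-49.6 = 0.261×(-69.5) + 0.223×(-2.4) + 0.316×δ_C + 0.200×(-55.5)
0.316·δ_C = -49.6 − (-29.775) = -19.825
δ_C = -19.825 / 0.316 = -62.74 permil

-62.7 permil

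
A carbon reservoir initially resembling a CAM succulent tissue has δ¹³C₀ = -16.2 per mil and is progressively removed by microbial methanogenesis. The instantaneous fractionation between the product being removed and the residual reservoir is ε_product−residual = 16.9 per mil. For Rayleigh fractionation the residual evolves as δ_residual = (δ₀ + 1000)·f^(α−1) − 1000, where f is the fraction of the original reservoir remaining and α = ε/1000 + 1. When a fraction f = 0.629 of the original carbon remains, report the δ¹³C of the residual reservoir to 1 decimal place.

-23.9 per mil

Rayleigh residual: δ_res = (δ₀ + 1000)·f^(α−1) − 1000
α = ε/1000 + 1 = 1.01690, so α − 1 = 0.01690
f^(α−1) = 0.629^(0.01690) = 0.992195
δ_res = (-16.2 + 1000) × 0.992195 − 1000 = 976.122 − 1000 = -23.88 per mil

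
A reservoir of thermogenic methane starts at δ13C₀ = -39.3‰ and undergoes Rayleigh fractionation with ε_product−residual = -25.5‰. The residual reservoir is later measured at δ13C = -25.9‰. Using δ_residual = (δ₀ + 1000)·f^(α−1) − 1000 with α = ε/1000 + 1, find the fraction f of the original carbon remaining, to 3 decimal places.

0.581

α − 1 = ε/1000 = -0.0255
(δ_res + 1000)/(δ₀ + 1000) = (-25.9 + 1000)/(-39.3 + 1000) = 974.1/960.7 = 1.013948
f = 1.013948^(1/-0.0255) = exp(ln(1.013948)/-0.0255) = exp(0.01385/-0.0255)
f = exp(-0.5432) = 0.5809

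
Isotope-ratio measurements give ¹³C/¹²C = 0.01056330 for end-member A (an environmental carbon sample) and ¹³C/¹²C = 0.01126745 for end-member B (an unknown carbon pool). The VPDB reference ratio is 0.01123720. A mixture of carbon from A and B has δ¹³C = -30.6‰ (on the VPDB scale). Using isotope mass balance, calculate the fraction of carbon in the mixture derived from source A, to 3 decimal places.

0.531

δ_A = (0.01056330/0.01123720 − 1)×1000 = (0.940030 − 1)×1000 = -59.970‰
δ_B = (0.01126745/0.01123720 − 1)×1000 = (1.002692 − 1)×1000 = 2.692‰
f_A = (δ_mix − δ_B)/(δ_A − δ_B) = (-30.6 − (2.692))/(-59.970 − (2.692))
f_A = -33.292 / -62.662 = 0.5313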